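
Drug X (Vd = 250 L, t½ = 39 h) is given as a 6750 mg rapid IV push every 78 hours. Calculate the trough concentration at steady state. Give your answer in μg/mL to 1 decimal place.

The dosing interval is 2 half-lives, so f = 2^(−2) = 0.25.
Accumulation ratio R = 1/(1 − f) = 1/0.75 = 4/3.
Single-dose peak C₀ = D/Vd = 6750/250 = 27 μg/mL.
Steady-state peak Cmax,ss = C₀·R = 27 × 4/3 ≈ 36.000 μg/mL.
Steady-state trough Cmin,ss = Cmax,ss·f ≈ 36.000 × 0.25 ≈ 9.000 μg/mL.

9.0 μg/mL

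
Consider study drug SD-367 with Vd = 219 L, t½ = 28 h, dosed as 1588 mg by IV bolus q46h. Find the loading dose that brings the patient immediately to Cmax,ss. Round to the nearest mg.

2336 mg

f = (1/2)^(46/28) ≈ 0.320222; accumulation ratio R = 1/(1−f) ≈ 1.47107.
Loading dose to hit Cmax,ss on first dose: D_load = D_maint·R ≈ 1588 × 1.47107 ≈ 2336.06 mg.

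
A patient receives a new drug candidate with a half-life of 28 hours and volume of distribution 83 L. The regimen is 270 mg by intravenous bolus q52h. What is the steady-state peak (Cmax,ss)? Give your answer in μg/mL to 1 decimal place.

k = ln2/t½ = ln2/28 ≈ 0.024755 h⁻¹; fraction remaining f = e^(−kτ) = e^(−0.024755×52) ≈ 0.2760.
At steady state, accumulation factor R = 1/(1 − e^(−kτ)) ≈ 1.3812.
Single-dose peak C₀ = D/Vd = 270/83 ≈ 3.253 μg/mL.
Steady-state peak Cmax,ss = C₀·R ≈ 3.253 × 1.3812 ≈ 4.493 μg/mL.

4.5 μg/mL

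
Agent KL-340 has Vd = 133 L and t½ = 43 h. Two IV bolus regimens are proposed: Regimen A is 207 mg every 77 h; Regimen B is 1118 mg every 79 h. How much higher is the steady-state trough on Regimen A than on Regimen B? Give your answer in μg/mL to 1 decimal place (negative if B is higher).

-2.6 μg/mL

Regimen A: f = (1/2)^(77/43) ≈ 0.2890; Cmin,ss = (207/133)·f/(1−f) ≈ 0.633 μg/mL.
Regimen B: f = (1/2)^(79/43) ≈ 0.2799; Cmin,ss = (1118/133)·f/(1−f) ≈ 3.267 μg/mL.
Difference ≈ 0.633 − 3.267 ≈ -2.634 μg/mL.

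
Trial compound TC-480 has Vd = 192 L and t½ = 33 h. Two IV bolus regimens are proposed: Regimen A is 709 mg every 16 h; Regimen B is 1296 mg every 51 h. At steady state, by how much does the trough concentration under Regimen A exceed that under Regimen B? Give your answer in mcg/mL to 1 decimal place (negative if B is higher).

5.7 mcg/mL

Regimen A: f = (1/2)^(16/33) ≈ 0.7146; Cmin,ss = (709/192)·f/(1−f) ≈ 9.246 mcg/mL.
Regimen B: f = (1/2)^(51/33) ≈ 0.3426; Cmin,ss = (1296/192)·f/(1−f) ≈ 3.518 mcg/mL.
Difference ≈ 9.246 − 3.518 ≈ 5.728 mcg/mL.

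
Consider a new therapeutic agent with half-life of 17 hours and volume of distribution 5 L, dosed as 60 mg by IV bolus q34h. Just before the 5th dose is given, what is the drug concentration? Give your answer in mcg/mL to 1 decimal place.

f = (1/2)^(τ/t½) = (1/2)^(34/17) ≈ 0.2500.
C₀ = D/Vd = 60/5 ≈ 12.000 mcg/mL.
Before the 5th dose, 4 doses have been given. Superposition: Cmin = C₀·(f + f² + … + f^4).
≈ 12.000 × (0.2500 + 0.0625 + 0.0156 + 0.0039) ≈ 12.000 × 0.3320 ≈ 3.984 mcg/mL.

4.0 mcg/mL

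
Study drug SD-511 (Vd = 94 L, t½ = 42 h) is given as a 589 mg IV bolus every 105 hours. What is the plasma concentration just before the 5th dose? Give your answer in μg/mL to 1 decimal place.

f = (1/2)^(τ/t½) = (1/2)^(105/42) ≈ 0.1768.
C₀ = D/Vd = 589/94 ≈ 6.266 μg/mL.
Before the 5th dose, 4 doses have been given. Superposition: Cmin = C₀·(f + f² + … + f^4).
≈ 6.266 × (0.1768 + 0.0313 + 0.0055 + 0.0010) ≈ 6.266 × 0.2146 ≈ 1.345 μg/mL.

1.3 μg/mL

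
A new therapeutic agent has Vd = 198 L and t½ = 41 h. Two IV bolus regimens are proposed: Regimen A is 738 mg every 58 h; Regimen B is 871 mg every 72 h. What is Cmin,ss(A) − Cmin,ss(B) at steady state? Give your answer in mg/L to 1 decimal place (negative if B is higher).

0.4 mg/L

Regimen A: f = (1/2)^(58/41) ≈ 0.3751; Cmin,ss = (738/198)·f/(1−f) ≈ 2.237 mg/L.
Regimen B: f = (1/2)^(72/41) ≈ 0.2960; Cmin,ss = (871/198)·f/(1−f) ≈ 1.850 mg/L.
Difference ≈ 2.237 − 1.850 ≈ 0.387 mg/L.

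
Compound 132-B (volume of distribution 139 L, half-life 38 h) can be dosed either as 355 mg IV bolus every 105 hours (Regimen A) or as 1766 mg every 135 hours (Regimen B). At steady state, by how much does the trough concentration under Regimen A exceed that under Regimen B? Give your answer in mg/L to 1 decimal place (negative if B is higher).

Regimen A: f = (1/2)^(105/38) ≈ 0.1473; Cmin,ss = (355/139)·f/(1−f) ≈ 0.441 mg/L.
Regimen B: f = (1/2)^(135/38) ≈ 0.0852; Cmin,ss = (1766/139)·f/(1−f) ≈ 1.183 mg/L.
Difference ≈ 0.441 − 1.183 ≈ -0.742 mg/L.

-0.7 mg/L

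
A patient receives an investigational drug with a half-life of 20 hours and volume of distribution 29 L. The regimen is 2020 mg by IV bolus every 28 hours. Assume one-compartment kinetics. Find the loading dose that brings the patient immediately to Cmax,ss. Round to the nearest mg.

f = (1/2)^(28/20) ≈ 0.378929; accumulation ratio R = 1/(1−f) ≈ 1.61012.
Loading dose to hit Cmax,ss on first dose: D_load = D_maint·R ≈ 2020 × 1.61012 ≈ 3252.44 mg.

3252 mg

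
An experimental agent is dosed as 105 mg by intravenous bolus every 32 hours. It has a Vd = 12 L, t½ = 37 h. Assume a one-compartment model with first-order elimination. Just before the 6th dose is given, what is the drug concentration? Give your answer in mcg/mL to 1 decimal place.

10.1 mcg/mL

f = (1/2)^(τ/t½) = (1/2)^(32/37) ≈ 0.5491.
C₀ = D/Vd = 105/12 ≈ 8.750 mcg/mL.
Before the 6th dose, 5 doses have been given. Superposition: Cmin = C₀·(f + f² + … + f^5).
≈ 8.750 × (0.5491 + 0.3015 + 0.1656 + 0.0909 + 0.0499) ≈ 8.750 × 1.1570 ≈ 10.124 mcg/mL.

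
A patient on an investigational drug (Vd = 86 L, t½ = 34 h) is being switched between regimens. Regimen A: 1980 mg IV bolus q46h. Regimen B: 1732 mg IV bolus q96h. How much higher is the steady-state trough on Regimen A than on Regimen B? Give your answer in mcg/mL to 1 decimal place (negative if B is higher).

11.5 mcg/mL

Regimen A: f = (1/2)^(46/34) ≈ 0.3915; Cmin,ss = (1980/86)·f/(1−f) ≈ 14.813 mcg/mL.
Regimen B: f = (1/2)^(96/34) ≈ 0.1413; Cmin,ss = (1732/86)·f/(1−f) ≈ 3.314 mcg/mL.
Difference ≈ 14.813 − 3.314 ≈ 11.499 mcg/mL.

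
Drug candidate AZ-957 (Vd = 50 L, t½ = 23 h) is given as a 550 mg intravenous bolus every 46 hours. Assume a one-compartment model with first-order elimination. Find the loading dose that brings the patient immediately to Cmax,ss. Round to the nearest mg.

733 mg

f = (1/2)^(46/23) ≈ 0.250000; accumulation ratio R = 1/(1−f) ≈ 1.33333.
Loading dose to hit Cmax,ss on first dose: D_load = D_maint·R ≈ 550 × 1.33333 ≈ 733.33 mg.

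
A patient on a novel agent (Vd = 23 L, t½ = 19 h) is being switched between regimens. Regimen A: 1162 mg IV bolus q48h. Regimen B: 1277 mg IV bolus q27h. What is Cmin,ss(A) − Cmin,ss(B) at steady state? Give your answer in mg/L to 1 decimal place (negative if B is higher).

-22.5 mg/L

Regimen A: f = (1/2)^(48/19) ≈ 0.1736; Cmin,ss = (1162/23)·f/(1−f) ≈ 10.613 mg/L.
Regimen B: f = (1/2)^(27/19) ≈ 0.3734; Cmin,ss = (1277/23)·f/(1−f) ≈ 33.086 mg/L.
Difference ≈ 10.613 − 33.086 ≈ -22.473 mg/L.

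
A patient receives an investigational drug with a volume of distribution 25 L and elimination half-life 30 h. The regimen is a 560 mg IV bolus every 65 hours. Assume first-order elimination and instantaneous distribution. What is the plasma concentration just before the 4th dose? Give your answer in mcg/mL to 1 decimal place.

6.3 mcg/mL

f = (1/2)^(τ/t½) = (1/2)^(65/30) ≈ 0.2227.
C₀ = D/Vd = 560/25 ≈ 22.400 mcg/mL.
Before the 4th dose, 3 doses have been given. Superposition: Cmin = C₀·(f + f² + … + f^3).
≈ 22.400 × (0.2227 + 0.0496 + 0.0110) ≈ 22.400 × 0.2833 ≈ 6.346 mcg/mL.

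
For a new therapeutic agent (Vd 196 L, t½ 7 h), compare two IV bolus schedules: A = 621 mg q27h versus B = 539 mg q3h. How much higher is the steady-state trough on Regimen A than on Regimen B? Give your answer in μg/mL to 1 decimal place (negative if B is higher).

Regimen A: f = (1/2)^(27/7) ≈ 0.0690; Cmin,ss = (621/196)·f/(1−f) ≈ 0.235 μg/mL.
Regimen B: f = (1/2)^(3/7) ≈ 0.7430; Cmin,ss = (539/196)·f/(1−f) ≈ 7.950 μg/mL.
Difference ≈ 0.235 − 7.950 ≈ -7.715 μg/mL.

-7.7 μg/mL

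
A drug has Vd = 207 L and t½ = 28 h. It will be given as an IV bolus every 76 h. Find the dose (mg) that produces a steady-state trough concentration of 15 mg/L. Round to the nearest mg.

17272 mg

τ/t½ = 76/28 ≈ 2.7143, so f = (1/2)^(76/28) ≈ 0.152377.
Cmin,ss = (D/Vd)·f/(1−f), so D = Cmin,ss·Vd·(1−f)/f.
D = 15 × 207 × (1−f)/f ≈ 15 × 207 × 5.56267 ≈ 17272.09 mg.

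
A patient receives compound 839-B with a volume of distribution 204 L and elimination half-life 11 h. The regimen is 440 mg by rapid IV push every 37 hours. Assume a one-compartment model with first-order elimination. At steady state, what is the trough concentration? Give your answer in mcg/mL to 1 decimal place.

0.2 mcg/mL

Over one 37-h interval, 37/11 ≈ 3.3636 half-lives elapse, leaving f ≈ 0.0972 of each dose.
Accumulation ratio R = 1/(1 − f) ≈ 1/0.9028 ≈ 1.1077.
Each bolus raises the concentration by D/Vd = 440/204 ≈ 2.157 mcg/mL.
Steady-state peak Cmax,ss = C₀·R ≈ 2.157 × 1.1077 ≈ 2.389 mcg/mL.
Steady-state trough Cmin,ss = Cmax,ss·f ≈ 2.389 × 0.0972 ≈ 0.232 mcg/mL.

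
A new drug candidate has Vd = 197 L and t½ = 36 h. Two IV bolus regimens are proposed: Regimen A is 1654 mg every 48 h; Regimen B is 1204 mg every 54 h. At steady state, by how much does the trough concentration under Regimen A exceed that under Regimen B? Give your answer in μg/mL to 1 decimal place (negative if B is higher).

2.2 μg/mL

Regimen A: f = (1/2)^(48/36) ≈ 0.3969; Cmin,ss = (1654/197)·f/(1−f) ≈ 5.525 μg/mL.
Regimen B: f = (1/2)^(54/36) ≈ 0.3536; Cmin,ss = (1204/197)·f/(1−f) ≈ 3.343 μg/mL.
Difference ≈ 5.525 − 3.343 ≈ 2.182 μg/mL.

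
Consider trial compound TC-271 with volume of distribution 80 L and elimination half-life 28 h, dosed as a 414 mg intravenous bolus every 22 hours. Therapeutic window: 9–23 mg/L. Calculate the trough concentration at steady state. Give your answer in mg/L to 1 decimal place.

7.1 mg/L

Over one 22-h interval, 22/28 ≈ 0.78571 half-lives elapse, leaving f ≈ 0.5801 of each dose.
Single-dose peak C₀ = D/Vd = 414/80 ≈ 5.175 mg/L.
Steady-state trough Cmin,ss = C₀·f/(1−f) ≈ 5.175 × 0.5801/0.4199 ≈ 7.149 mg/L.
Trough 7.1 mg/L vs MEC 9 mg/L: subtherapeutic.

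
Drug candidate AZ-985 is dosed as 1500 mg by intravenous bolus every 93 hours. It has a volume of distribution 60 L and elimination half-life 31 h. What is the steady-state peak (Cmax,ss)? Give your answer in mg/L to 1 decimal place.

28.6 mg/L

The dosing interval is 3 half-lives, so f = 2^(−3) = 0.125.
Accumulation ratio R = 1/(1 − f) = 1/0.875 = 8/7.
Single-dose peak C₀ = D/Vd = 1500/60 = 25 mg/L.
Steady-state peak Cmax,ss = C₀·R = 25 × 8/7 ≈ 28.571 mg/L.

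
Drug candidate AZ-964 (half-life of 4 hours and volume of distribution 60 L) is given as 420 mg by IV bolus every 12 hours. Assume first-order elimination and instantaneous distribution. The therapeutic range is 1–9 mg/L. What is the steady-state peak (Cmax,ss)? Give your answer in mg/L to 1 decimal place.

τ = 12 h = 3 half-lives, so f = (1/2)^3 = 0.125.
Accumulation ratio R = 1/(1 − f) = 1/0.875 = 8/7.
Single-dose peak C₀ = D/Vd = 420/60 = 7 mg/L.
Steady-state peak Cmax,ss = C₀·R = 7 × 8/7 ≈ 8.000 mg/L.
Peak 8.0 mg/L vs MTC 9 mg/L: below toxic threshold.

8.0 mg/L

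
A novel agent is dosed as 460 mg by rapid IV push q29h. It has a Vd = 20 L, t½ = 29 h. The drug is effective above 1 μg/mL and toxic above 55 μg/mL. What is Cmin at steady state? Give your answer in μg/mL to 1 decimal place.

23.0 μg/mL

The dosing interval is 1 half-life, so f = 2^(−1) = 0.5.
Accumulation ratio R = 1/(1 − f) = 1/0.5 = 2/1.
Single-dose peak C₀ = D/Vd = 460/20 = 23 μg/mL.
Steady-state peak Cmax,ss = C₀·R = 23 × 2/1 ≈ 46.000 μg/mL.
Steady-state trough Cmin,ss = Cmax,ss·f ≈ 46.000 × 0.5 ≈ 23.000 μg/mL.
Trough 23.0 μg/mL vs MEC 1 μg/mL: adequate.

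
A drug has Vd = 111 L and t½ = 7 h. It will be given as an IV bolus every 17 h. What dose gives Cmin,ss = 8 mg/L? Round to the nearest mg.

3893 mg

τ/t½ = 17/7 ≈ 2.4286, so f = (1/2)^(17/7) ≈ 0.185749.
Cmin,ss = (D/Vd)·f/(1−f), so D = Cmin,ss·Vd·(1−f)/f.
D = 8 × 111 × (1−f)/f ≈ 8 × 111 × 4.38361 ≈ 3892.65 mg.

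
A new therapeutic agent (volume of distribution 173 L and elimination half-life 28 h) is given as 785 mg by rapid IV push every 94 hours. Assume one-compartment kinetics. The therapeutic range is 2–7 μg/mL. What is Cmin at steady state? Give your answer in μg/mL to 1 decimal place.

0.5 μg/mL

k = ln2/t½ = ln2/28 ≈ 0.024755 h⁻¹; fraction remaining f = e^(−kτ) = e^(−0.024755×94) ≈ 0.0976.
Each bolus raises the concentration by D/Vd = 785/173 ≈ 4.538 μg/mL.
Steady-state trough Cmin,ss = C₀·f/(1−f) ≈ 4.538 × 0.0976/0.9024 ≈ 0.491 μg/mL.
Trough 0.5 μg/mL vs MEC 2 μg/mL: subtherapeutic.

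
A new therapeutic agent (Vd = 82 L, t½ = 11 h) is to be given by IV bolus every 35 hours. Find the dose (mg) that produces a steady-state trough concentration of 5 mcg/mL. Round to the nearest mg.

τ/t½ = 35/11 ≈ 3.1818, so f = (1/2)^(35/11) ≈ 0.110199.
Cmin,ss = (D/Vd)·f/(1−f), so D = Cmin,ss·Vd·(1−f)/f.
D = 5 × 82 × (1−f)/f ≈ 5 × 82 × 8.07449 ≈ 3310.54 mg.

3311 mg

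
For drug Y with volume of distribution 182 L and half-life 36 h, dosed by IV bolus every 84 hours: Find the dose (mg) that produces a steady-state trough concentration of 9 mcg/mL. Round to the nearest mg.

6617 mg

τ/t½ = 84/36 ≈ 2.3333, so f = (1/2)^(84/36) ≈ 0.198425.
Cmin,ss = (D/Vd)·f/(1−f), so D = Cmin,ss·Vd·(1−f)/f.
D = 9 × 182 × (1−f)/f ≈ 9 × 182 × 4.03969 ≈ 6617.01 mg.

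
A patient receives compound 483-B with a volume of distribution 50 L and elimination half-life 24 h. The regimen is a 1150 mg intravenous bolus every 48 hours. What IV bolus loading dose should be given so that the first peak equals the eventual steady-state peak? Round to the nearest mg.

1533 mg

f = (1/2)^(48/24) ≈ 0.250000; accumulation ratio R = 1/(1−f) ≈ 1.33333.
Loading dose to hit Cmax,ss on first dose: D_load = D_maint·R ≈ 1150 × 1.33333 ≈ 1533.33 mg.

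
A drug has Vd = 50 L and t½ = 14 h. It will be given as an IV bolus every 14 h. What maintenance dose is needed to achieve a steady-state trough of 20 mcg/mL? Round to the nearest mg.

1000 mg

τ/t½ = 14/14 ≈ 1, so f = (1/2)^(14/14) ≈ 0.500000.
Cmin,ss = (D/Vd)·f/(1−f), so D = Cmin,ss·Vd·(1−f)/f.
D = 20 × 50 × (1−f)/f ≈ 20 × 50 × 1.00000 ≈ 1000.00 mg.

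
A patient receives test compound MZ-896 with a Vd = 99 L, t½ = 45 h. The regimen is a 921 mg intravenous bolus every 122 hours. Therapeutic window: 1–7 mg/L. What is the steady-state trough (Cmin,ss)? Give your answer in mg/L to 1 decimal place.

1.7 mg/L

k = ln2/t½ = ln2/45 ≈ 0.015403 h⁻¹; fraction remaining f = e^(−kτ) = e^(−0.015403×122) ≈ 0.1527.
At steady state, accumulation factor R = 1/(1 − e^(−kτ)) ≈ 1.1802.
Each bolus raises the concentration by D/Vd = 921/99 ≈ 9.303 mg/L.
Steady-state peak Cmax,ss = C₀·R ≈ 9.303 × 1.1802 ≈ 10.979 mg/L.
One interval later, Cmin,ss = Cmax,ss·e^(−kτ) ≈ 10.979 × 0.1527 ≈ 1.676 mg/L.
Trough 1.7 mg/L vs MEC 1 mg/L: adequate.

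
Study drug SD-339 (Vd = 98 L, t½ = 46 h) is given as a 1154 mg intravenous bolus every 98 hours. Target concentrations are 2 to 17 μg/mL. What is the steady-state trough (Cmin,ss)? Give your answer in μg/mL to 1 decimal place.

3.5 μg/mL

Over one 98-h interval, 98/46 ≈ 2.1304 half-lives elapse, leaving f ≈ 0.2284 of each dose.
Accumulation ratio R = 1/(1 − f) ≈ 1/0.7716 ≈ 1.2960.
Single-dose peak C₀ = D/Vd = 1154/98 ≈ 11.776 μg/mL.
Steady-state peak Cmax,ss = C₀·R ≈ 11.776 × 1.2960 ≈ 15.262 μg/mL.
Steady-state trough Cmin,ss = Cmax,ss·f ≈ 15.262 × 0.2284 ≈ 3.486 μg/mL.
Trough 3.5 μg/mL vs MEC 2 μg/mL: adequate.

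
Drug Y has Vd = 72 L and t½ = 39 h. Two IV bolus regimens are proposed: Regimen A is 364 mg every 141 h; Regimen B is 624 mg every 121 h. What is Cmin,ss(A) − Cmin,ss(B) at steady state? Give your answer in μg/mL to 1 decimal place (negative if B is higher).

Regimen A: f = (1/2)^(141/39) ≈ 0.0816; Cmin,ss = (364/72)·f/(1−f) ≈ 0.449 μg/mL.
Regimen B: f = (1/2)^(121/39) ≈ 0.1164; Cmin,ss = (624/72)·f/(1−f) ≈ 1.142 μg/mL.
Difference ≈ 0.449 − 1.142 ≈ -0.693 μg/mL.

-0.7 μg/mL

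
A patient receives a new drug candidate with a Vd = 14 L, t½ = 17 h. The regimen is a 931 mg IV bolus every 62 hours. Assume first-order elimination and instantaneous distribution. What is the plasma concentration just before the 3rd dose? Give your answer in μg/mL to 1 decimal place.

5.7 μg/mL

f = (1/2)^(τ/t½) = (1/2)^(62/17) ≈ 0.0798.
C₀ = D/Vd = 931/14 ≈ 66.500 μg/mL.
Before the 3rd dose, 2 doses have been given. Superposition: Cmin = C₀·(f + f²).
≈ 66.500 × (0.0798 + 0.0064) ≈ 66.500 × 0.0862 ≈ 5.732 μg/mL.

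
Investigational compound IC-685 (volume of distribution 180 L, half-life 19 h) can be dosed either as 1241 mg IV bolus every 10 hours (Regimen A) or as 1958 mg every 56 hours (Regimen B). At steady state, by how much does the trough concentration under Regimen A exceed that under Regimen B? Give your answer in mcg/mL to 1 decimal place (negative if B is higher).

14.0 mcg/mL

Regimen A: f = (1/2)^(10/19) ≈ 0.6943; Cmin,ss = (1241/180)·f/(1−f) ≈ 15.659 mcg/mL.
Regimen B: f = (1/2)^(56/19) ≈ 0.1296; Cmin,ss = (1958/180)·f/(1−f) ≈ 1.620 mcg/mL.
Difference ≈ 15.659 − 1.620 ≈ 14.039 mcg/mL.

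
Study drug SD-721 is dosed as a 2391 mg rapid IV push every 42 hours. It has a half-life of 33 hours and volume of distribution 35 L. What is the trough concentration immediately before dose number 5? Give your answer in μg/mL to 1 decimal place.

46.8 μg/mL

f = (1/2)^(τ/t½) = (1/2)^(42/33) ≈ 0.4139.
C₀ = D/Vd = 2391/35 ≈ 68.314 μg/mL.
Before the 5th dose, 4 doses have been given. Superposition: Cmin = C₀·(f + f² + … + f^4).
≈ 68.314 × (0.4139 + 0.1713 + 0.0709 + 0.0293) ≈ 68.314 × 0.6854 ≈ 46.822 μg/mL.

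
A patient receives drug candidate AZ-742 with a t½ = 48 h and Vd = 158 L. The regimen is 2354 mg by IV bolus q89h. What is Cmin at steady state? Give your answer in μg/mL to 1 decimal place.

5.7 μg/mL

τ/t½ = 89/48 ≈ 1.8542, so fraction remaining f = (1/2)^(89/48) ≈ 0.2766.
Accumulation ratio R = 1/(1 − f) ≈ 1/0.7234 ≈ 1.3824.
Single-dose peak C₀ = D/Vd = 2354/158 ≈ 14.899 μg/mL.
Steady-state peak Cmax,ss = C₀·R ≈ 14.899 × 1.3824 ≈ 20.596 μg/mL.
One interval later, Cmin,ss = Cmax,ss·e^(−kτ) ≈ 20.596 × 0.2766 ≈ 5.697 μg/mL.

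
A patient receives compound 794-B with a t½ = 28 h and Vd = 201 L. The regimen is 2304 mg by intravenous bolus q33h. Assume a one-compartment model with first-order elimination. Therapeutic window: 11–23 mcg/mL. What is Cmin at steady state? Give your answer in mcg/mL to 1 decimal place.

τ/t½ = 33/28 ≈ 1.1786, so fraction remaining f = (1/2)^(33/28) ≈ 0.4418.
At steady state, accumulation factor R = 1/(1 − e^(−kτ)) ≈ 1.7915.
Each bolus raises the concentration by D/Vd = 2304/201 ≈ 11.463 mcg/mL.
Steady-state peak Cmax,ss = C₀·R ≈ 11.463 × 1.7915 ≈ 20.536 mcg/mL.
One interval later, Cmin,ss = Cmax,ss·e^(−kτ) ≈ 20.536 × 0.4418 ≈ 9.073 mcg/mL.
Trough 9.1 mcg/mL vs MEC 11 mcg/mL: subtherapeutic.

9.1 mcg/mL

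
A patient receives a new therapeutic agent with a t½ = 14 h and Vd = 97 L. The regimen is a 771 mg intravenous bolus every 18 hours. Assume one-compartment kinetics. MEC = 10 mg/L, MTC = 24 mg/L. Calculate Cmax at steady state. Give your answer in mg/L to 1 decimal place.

k = ln2/t½ = ln2/14 ≈ 0.049511 h⁻¹; fraction remaining f = e^(−kτ) = e^(−0.049511×18) ≈ 0.4102.
At steady state, accumulation factor R = 1/(1 − e^(−kτ)) ≈ 1.6955.
Single-dose peak C₀ = D/Vd = 771/97 ≈ 7.948 mg/L.
Cmax,ss = C₀/(1 − f) ≈ 7.948/0.5898 ≈ 13.476 mg/L.
Peak 13.5 mg/L vs MTC 24 mg/L: below toxic threshold.

13.5 mg/L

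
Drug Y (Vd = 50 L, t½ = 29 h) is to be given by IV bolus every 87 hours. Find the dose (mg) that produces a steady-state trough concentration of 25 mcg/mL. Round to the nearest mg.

τ/t½ = 87/29 ≈ 3, so f = (1/2)^(87/29) ≈ 0.125000.
Cmin,ss = (D/Vd)·f/(1−f), so D = Cmin,ss·Vd·(1−f)/f.
D = 25 × 50 × (1−f)/f ≈ 25 × 50 × 7.00000 ≈ 8750.00 mg.

8750 mg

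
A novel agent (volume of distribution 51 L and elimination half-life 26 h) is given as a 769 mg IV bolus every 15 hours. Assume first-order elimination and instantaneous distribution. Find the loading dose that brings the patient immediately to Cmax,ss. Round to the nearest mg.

2333 mg

f = (1/2)^(15/26) ≈ 0.670392; accumulation ratio R = 1/(1−f) ≈ 3.03391.
Loading dose to hit Cmax,ss on first dose: D_load = D_maint·R ≈ 769 × 3.03391 ≈ 2333.08 mg.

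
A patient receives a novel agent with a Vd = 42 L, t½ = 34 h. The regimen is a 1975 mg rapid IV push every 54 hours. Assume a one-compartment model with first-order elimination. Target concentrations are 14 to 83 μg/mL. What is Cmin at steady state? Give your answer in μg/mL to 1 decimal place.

23.4 μg/mL

τ/t½ = 54/34 ≈ 1.5882, so fraction remaining f = (1/2)^(54/34) ≈ 0.3326.
Accumulation ratio R = 1/(1 − f) ≈ 1/0.6674 ≈ 1.4984.
Single-dose peak C₀ = D/Vd = 1975/42 ≈ 47.024 μg/mL.
Steady-state peak Cmax,ss = C₀·R ≈ 47.024 × 1.4984 ≈ 70.461 μg/mL.
One interval later, Cmin,ss = Cmax,ss·e^(−kτ) ≈ 70.461 × 0.3326 ≈ 23.435 μg/mL.
Trough 23.4 μg/mL vs MEC 14 μg/mL: adequate.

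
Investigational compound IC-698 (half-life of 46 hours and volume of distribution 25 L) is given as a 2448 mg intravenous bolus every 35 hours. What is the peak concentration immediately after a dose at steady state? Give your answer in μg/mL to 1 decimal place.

238.9 μg/mL

τ/t½ = 35/46 ≈ 0.76087, so fraction remaining f = (1/2)^(35/46) ≈ 0.5901.
Accumulation ratio R = 1/(1 − f) ≈ 1/0.4099 ≈ 2.4396.
Each bolus raises the concentration by D/Vd = 2448/25 ≈ 97.920 μg/mL.
Steady-state peak Cmax,ss = C₀·R ≈ 97.920 × 2.4396 ≈ 238.886 μg/mL.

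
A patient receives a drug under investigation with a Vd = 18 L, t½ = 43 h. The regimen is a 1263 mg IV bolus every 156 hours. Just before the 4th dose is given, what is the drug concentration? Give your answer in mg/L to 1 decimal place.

6.2 mg/L

f = (1/2)^(τ/t½) = (1/2)^(156/43) ≈ 0.0809.
C₀ = D/Vd = 1263/18 ≈ 70.167 mg/L.
Before the 4th dose, 3 doses have been given. Superposition: Cmin = C₀·(f + f² + … + f^3).
≈ 70.167 × (0.0809 + 0.0065 + 0.0005) ≈ 70.167 × 0.0879 ≈ 6.168 mg/L.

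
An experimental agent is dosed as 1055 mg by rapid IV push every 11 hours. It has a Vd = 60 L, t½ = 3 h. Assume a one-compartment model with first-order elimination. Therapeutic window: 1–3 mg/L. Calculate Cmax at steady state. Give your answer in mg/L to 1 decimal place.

19.1 mg/L

k = ln2/t½ = ln2/3 ≈ 0.231049 h⁻¹; fraction remaining f = e^(−kτ) = e^(−0.231049×11) ≈ 0.0787.
At steady state, accumulation factor R = 1/(1 − e^(−kτ)) ≈ 1.0854.
Single-dose peak C₀ = D/Vd = 1055/60 ≈ 17.583 mg/L.
Steady-state peak Cmax,ss = C₀·R ≈ 17.583 × 1.0854 ≈ 19.085 mg/L.
Peak 19.1 mg/L vs MTC 3 mg/L: exceeds toxic threshold.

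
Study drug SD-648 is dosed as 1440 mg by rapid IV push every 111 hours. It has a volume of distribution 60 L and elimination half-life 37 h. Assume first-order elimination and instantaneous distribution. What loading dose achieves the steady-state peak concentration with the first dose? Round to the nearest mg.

f = (1/2)^(111/37) ≈ 0.125000; accumulation ratio R = 1/(1−f) ≈ 1.14286.
Loading dose to hit Cmax,ss on first dose: D_load = D_maint·R ≈ 1440 × 1.14286 ≈ 1645.72 mg.

1646 mg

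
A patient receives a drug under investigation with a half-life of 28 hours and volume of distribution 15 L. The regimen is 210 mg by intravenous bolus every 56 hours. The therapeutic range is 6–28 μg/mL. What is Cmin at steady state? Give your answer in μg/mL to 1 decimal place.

The dosing interval is 2 half-lives, so f = 2^(−2) = 0.25.
At steady state, R = 1/(1 − 0.25) = 4/3.
Single-dose peak C₀ = D/Vd = 210/15 = 14 μg/mL.
Steady-state peak Cmax,ss = C₀·R = 14 × 4/3 ≈ 18.667 μg/mL.
Steady-state trough Cmin,ss = Cmax,ss·f ≈ 18.667 × 0.25 ≈ 4.667 μg/mL.
Trough 4.7 μg/mL vs MEC 6 μg/mL: subtherapeutic.

4.7 μg/mL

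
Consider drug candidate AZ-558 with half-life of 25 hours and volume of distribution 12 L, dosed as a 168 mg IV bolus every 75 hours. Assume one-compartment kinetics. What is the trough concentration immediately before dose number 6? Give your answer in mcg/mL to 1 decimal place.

2.0 mcg/mL

f = (1/2)^(τ/t½) = (1/2)^(75/25) ≈ 0.1250.
C₀ = D/Vd = 168/12 ≈ 14.000 mcg/mL.
Before the 6th dose, 5 doses have been given. Superposition: Cmin = C₀·(f + f² + … + f^5).
≈ 14.000 × (0.1250 + 0.0156 + 0.0020 + 0.0002 + 0.0000) ≈ 14.000 × 0.1428 ≈ 1.999 mcg/mL.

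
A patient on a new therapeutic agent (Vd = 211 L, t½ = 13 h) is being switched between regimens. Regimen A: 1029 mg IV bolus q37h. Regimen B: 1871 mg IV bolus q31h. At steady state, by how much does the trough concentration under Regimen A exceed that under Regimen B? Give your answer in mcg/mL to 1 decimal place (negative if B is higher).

Regimen A: f = (1/2)^(37/13) ≈ 0.1391; Cmin,ss = (1029/211)·f/(1−f) ≈ 0.788 mcg/mL.
Regimen B: f = (1/2)^(31/13) ≈ 0.1915; Cmin,ss = (1871/211)·f/(1−f) ≈ 2.100 mcg/mL.
Difference ≈ 0.788 − 2.100 ≈ -1.312 mcg/mL.

-1.3 mcg/mL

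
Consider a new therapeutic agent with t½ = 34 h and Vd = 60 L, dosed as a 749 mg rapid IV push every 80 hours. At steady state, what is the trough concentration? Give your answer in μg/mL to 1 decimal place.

τ/t½ = 80/34 ≈ 2.3529, so fraction remaining f = (1/2)^(80/34) ≈ 0.1957.
At steady state, accumulation factor R = 1/(1 − e^(−kτ)) ≈ 1.2433.
Each bolus raises the concentration by D/Vd = 749/60 ≈ 12.483 μg/mL.
Cmax,ss = C₀/(1 − f) ≈ 12.483/0.8043 ≈ 15.520 μg/mL.
Steady-state trough Cmin,ss = Cmax,ss·f ≈ 15.520 × 0.1957 ≈ 3.037 μg/mL.

3.0 μg/mL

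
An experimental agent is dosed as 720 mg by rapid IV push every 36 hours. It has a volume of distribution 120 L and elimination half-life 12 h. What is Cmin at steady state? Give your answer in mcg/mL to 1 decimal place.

The dosing interval is 3 half-lives, so f = 2^(−3) = 0.125.
At steady state, R = 1/(1 − 0.125) = 8/7.
Single-dose peak C₀ = D/Vd = 720/120 = 6 mcg/mL.
Steady-state peak Cmax,ss = C₀·R = 6 × 8/7 ≈ 6.857 mcg/mL.
Steady-state trough Cmin,ss = Cmax,ss·f ≈ 6.857 × 0.125 ≈ 0.857 mcg/mL.

0.9 mcg/mL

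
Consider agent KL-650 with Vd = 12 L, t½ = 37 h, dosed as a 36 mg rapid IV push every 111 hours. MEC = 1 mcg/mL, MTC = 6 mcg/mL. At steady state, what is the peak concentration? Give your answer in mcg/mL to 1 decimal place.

3.4 mcg/mL

The dosing interval is 3 half-lives, so f = 2^(−3) = 0.125.
At steady state, R = 1/(1 − 0.125) = 8/7.
Single-dose peak C₀ = D/Vd = 36/12 = 3 mcg/mL.
Steady-state peak Cmax,ss = C₀·R = 3 × 8/7 ≈ 3.429 mcg/mL.
Peak 3.4 mcg/mL vs MTC 6 mcg/mL: below toxic threshold.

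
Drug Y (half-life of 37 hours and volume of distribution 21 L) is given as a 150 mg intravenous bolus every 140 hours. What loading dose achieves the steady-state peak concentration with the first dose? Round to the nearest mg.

f = (1/2)^(140/37) ≈ 0.072605; accumulation ratio R = 1/(1−f) ≈ 1.07829.
Loading dose to hit Cmax,ss on first dose: D_load = D_maint·R ≈ 150 × 1.07829 ≈ 161.74 mg.

162 mg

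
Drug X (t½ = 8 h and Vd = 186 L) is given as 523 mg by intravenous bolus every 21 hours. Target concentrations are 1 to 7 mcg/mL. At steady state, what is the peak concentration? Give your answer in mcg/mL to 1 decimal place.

3.4 mcg/mL

k = ln2/t½ = ln2/8 ≈ 0.086643 h⁻¹; fraction remaining f = e^(−kτ) = e^(−0.086643×21) ≈ 0.1621.
Accumulation ratio R = 1/(1 − f) ≈ 1/0.8379 ≈ 1.1935.
Single-dose peak C₀ = D/Vd = 523/186 ≈ 2.812 mcg/mL.
Steady-state peak Cmax,ss = C₀·R ≈ 2.812 × 1.1935 ≈ 3.356 mcg/mL.
Peak 3.4 mcg/mL vs MTC 7 mcg/mL: below toxic threshold.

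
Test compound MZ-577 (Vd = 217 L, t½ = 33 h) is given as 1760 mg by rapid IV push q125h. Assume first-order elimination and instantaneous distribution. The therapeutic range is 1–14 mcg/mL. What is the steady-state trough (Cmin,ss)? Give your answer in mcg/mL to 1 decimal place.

0.6 mcg/mL

k = ln2/t½ = ln2/33 ≈ 0.021004 h⁻¹; fraction remaining f = e^(−kτ) = e^(−0.021004×125) ≈ 0.0724.
At steady state, accumulation factor R = 1/(1 − e^(−kτ)) ≈ 1.0781.
Each bolus raises the concentration by D/Vd = 1760/217 ≈ 8.111 mcg/mL.
Cmax,ss = C₀/(1 − f) ≈ 8.111/0.9276 ≈ 8.744 mcg/mL.
One interval later, Cmin,ss = Cmax,ss·e^(−kτ) ≈ 8.744 × 0.0724 ≈ 0.633 mcg/mL.
Trough 0.6 mcg/mL vs MEC 1 mcg/mL: subtherapeutic.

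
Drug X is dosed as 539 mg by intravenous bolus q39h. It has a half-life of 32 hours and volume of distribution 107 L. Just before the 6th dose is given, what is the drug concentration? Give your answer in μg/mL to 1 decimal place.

f = (1/2)^(τ/t½) = (1/2)^(39/32) ≈ 0.4297.
C₀ = D/Vd = 539/107 ≈ 5.037 μg/mL.
Before the 6th dose, 5 doses have been given. Superposition: Cmin = C₀·(f + f² + … + f^5).
≈ 5.037 × (0.4297 + 0.1846 + 0.0793 + 0.0341 + 0.0146) ≈ 5.037 × 0.7423 ≈ 3.739 μg/mL.

3.7 μg/mL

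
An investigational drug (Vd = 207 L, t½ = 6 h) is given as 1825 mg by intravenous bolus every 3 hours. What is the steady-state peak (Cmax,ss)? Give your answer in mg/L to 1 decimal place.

30.1 mg/L

k = ln2/t½ = ln2/6 ≈ 0.115525 h⁻¹; fraction remaining f = e^(−kτ) = e^(−0.115525×3) ≈ 0.7071.
At steady state, accumulation factor R = 1/(1 − e^(−kτ)) ≈ 3.4141.
Each bolus raises the concentration by D/Vd = 1825/207 ≈ 8.816 mg/L.
Cmax,ss = C₀/(1 − f) ≈ 8.816/0.2929 ≈ 30.099 mg/L.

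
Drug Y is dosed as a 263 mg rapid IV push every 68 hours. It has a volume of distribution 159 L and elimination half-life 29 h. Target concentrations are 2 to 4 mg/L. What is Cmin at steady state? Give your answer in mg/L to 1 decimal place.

τ/t½ = 68/29 ≈ 2.3448, so fraction remaining f = (1/2)^(68/29) ≈ 0.1969.
At steady state, accumulation factor R = 1/(1 − e^(−kτ)) ≈ 1.2452.
Each bolus raises the concentration by D/Vd = 263/159 ≈ 1.654 mg/L.
Steady-state peak Cmax,ss = C₀·R ≈ 1.654 × 1.2452 ≈ 2.060 mg/L.
One interval later, Cmin,ss = Cmax,ss·e^(−kτ) ≈ 2.060 × 0.1969 ≈ 0.406 mg/L.
Trough 0.4 mg/L vs MEC 2 mg/L: subtherapeutic.

0.4 mg/L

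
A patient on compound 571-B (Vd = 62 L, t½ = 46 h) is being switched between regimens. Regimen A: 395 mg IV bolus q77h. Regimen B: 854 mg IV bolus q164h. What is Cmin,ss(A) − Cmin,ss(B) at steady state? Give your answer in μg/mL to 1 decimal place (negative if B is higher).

1.6 μg/mL

Regimen A: f = (1/2)^(77/46) ≈ 0.3134; Cmin,ss = (395/62)·f/(1−f) ≈ 2.908 μg/mL.
Regimen B: f = (1/2)^(164/46) ≈ 0.0845; Cmin,ss = (854/62)·f/(1−f) ≈ 1.271 μg/mL.
Difference ≈ 2.908 − 1.271 ≈ 1.637 μg/mL.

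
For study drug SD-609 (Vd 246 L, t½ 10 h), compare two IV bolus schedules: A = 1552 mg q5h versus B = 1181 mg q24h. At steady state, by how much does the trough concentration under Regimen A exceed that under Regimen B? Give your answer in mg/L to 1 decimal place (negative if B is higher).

Regimen A: f = (1/2)^(5/10) ≈ 0.7071; Cmin,ss = (1552/246)·f/(1−f) ≈ 15.231 mg/L.
Regimen B: f = (1/2)^(24/10) ≈ 0.1895; Cmin,ss = (1181/246)·f/(1−f) ≈ 1.122 mg/L.
Difference ≈ 15.231 − 1.122 ≈ 14.109 mg/L.

14.1 mg/L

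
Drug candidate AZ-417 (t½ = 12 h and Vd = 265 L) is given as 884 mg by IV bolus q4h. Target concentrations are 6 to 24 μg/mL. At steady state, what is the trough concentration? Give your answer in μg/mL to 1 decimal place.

12.8 μg/mL

Over one 4-h interval, 4/12 ≈ 0.33333 half-lives elapse, leaving f ≈ 0.7937 of each dose.
Accumulation ratio R = 1/(1 − f) ≈ 1/0.2063 ≈ 4.8473.
Single-dose peak C₀ = D/Vd = 884/265 ≈ 3.336 μg/mL.
Cmax,ss = C₀/(1 − f) ≈ 3.336/0.2063 ≈ 16.171 μg/mL.
Steady-state trough Cmin,ss = Cmax,ss·f ≈ 16.171 × 0.7937 ≈ 12.835 μg/mL.
Trough 12.8 μg/mL vs MEC 6 μg/mL: adequate.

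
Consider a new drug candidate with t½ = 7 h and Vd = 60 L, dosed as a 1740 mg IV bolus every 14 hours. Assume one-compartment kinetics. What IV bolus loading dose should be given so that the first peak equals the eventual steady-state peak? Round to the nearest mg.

2320 mg

f = (1/2)^(14/7) ≈ 0.250000; accumulation ratio R = 1/(1−f) ≈ 1.33333.
Loading dose to hit Cmax,ss on first dose: D_load = D_maint·R ≈ 1740 × 1.33333 ≈ 2319.99 mg.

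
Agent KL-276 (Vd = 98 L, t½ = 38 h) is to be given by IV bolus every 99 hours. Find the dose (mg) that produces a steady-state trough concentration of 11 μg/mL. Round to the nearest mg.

5482 mg

τ/t½ = 99/38 ≈ 2.6053, so f = (1/2)^(99/38) ≈ 0.164338.
Cmin,ss = (D/Vd)·f/(1−f), so D = Cmin,ss·Vd·(1−f)/f.
D = 11 × 98 × (1−f)/f ≈ 11 × 98 × 5.08502 ≈ 5481.65 mg.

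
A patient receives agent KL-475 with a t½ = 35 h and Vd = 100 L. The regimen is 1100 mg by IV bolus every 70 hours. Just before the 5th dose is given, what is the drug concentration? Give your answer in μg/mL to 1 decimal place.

3.7 μg/mL

f = (1/2)^(τ/t½) = (1/2)^(70/35) ≈ 0.2500.
C₀ = D/Vd = 1100/100 ≈ 11.000 μg/mL.
Before the 5th dose, 4 doses have been given. Superposition: Cmin = C₀·(f + f² + … + f^4).
≈ 11.000 × (0.2500 + 0.0625 + 0.0156 + 0.0039) ≈ 11.000 × 0.3320 ≈ 3.652 μg/mL.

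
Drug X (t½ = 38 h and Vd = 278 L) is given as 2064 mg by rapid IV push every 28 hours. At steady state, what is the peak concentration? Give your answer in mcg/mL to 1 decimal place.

18.6 mcg/mL

Over one 28-h interval, 28/38 ≈ 0.73684 half-lives elapse, leaving f ≈ 0.6001 of each dose.
At steady state, accumulation factor R = 1/(1 − e^(−kτ)) ≈ 2.5006.
Single-dose peak C₀ = D/Vd = 2064/278 ≈ 7.424 mcg/mL.
Steady-state peak Cmax,ss = C₀·R ≈ 7.424 × 2.5006 ≈ 18.564 mcg/mL.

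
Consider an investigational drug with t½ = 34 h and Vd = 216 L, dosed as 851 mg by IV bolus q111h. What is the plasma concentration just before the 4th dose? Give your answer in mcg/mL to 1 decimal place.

f = (1/2)^(τ/t½) = (1/2)^(111/34) ≈ 0.1040.
C₀ = D/Vd = 851/216 ≈ 3.940 mcg/mL.
Before the 4th dose, 3 doses have been given. Superposition: Cmin = C₀·(f + f² + … + f^3).
≈ 3.940 × (0.1040 + 0.0108 + 0.0011) ≈ 3.940 × 0.1159 ≈ 0.457 mcg/mL.

0.5 mcg/mL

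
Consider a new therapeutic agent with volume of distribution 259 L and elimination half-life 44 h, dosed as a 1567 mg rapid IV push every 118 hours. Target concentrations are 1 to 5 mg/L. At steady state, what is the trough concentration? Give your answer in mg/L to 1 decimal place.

1.1 mg/L

Over one 118-h interval, 118/44 ≈ 2.6818 half-lives elapse, leaving f ≈ 0.1558 of each dose.
Single-dose peak C₀ = D/Vd = 1567/259 ≈ 6.050 mg/L.
Steady-state trough Cmin,ss = C₀·f/(1−f) ≈ 6.050 × 0.1558/0.8442 ≈ 1.117 mg/L.
Trough 1.1 mg/L vs MEC 1 mg/L: adequate.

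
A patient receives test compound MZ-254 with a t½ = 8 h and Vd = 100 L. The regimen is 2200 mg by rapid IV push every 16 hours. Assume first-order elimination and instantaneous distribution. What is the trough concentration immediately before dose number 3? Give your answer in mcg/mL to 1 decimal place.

f = (1/2)^(τ/t½) = (1/2)^(16/8) ≈ 0.2500.
C₀ = D/Vd = 2200/100 ≈ 22.000 mcg/mL.
Before the 3rd dose, 2 doses have been given. Superposition: Cmin = C₀·(f + f²).
≈ 22.000 × (0.2500 + 0.0625) ≈ 22.000 × 0.3125 ≈ 6.875 mcg/mL.

6.9 mcg/mL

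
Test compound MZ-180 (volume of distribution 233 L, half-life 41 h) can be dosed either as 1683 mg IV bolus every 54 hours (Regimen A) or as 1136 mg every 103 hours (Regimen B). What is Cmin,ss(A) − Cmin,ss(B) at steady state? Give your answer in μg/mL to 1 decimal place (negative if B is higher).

Regimen A: f = (1/2)^(54/41) ≈ 0.4013; Cmin,ss = (1683/233)·f/(1−f) ≈ 4.842 μg/mL.
Regimen B: f = (1/2)^(103/41) ≈ 0.1753; Cmin,ss = (1136/233)·f/(1−f) ≈ 1.036 μg/mL.
Difference ≈ 4.842 − 1.036 ≈ 3.806 μg/mL.

3.8 μg/mL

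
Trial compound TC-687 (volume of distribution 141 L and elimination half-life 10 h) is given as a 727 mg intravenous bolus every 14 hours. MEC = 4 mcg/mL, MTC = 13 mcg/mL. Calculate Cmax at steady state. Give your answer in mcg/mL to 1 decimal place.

8.3 mcg/mL

τ/t½ = 14/10 ≈ 1.4, so fraction remaining f = (1/2)^(14/10) ≈ 0.3789.
At steady state, accumulation factor R = 1/(1 − e^(−kτ)) ≈ 1.6100.
Each bolus raises the concentration by D/Vd = 727/141 ≈ 5.156 mcg/mL.
Cmax,ss = C₀/(1 − f) ≈ 5.156/0.6211 ≈ 8.301 mcg/mL.
Peak 8.3 mcg/mL vs MTC 13 mcg/mL: below toxic threshold.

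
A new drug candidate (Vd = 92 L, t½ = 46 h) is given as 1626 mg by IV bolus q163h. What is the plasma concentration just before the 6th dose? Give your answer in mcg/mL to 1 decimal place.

f = (1/2)^(τ/t½) = (1/2)^(163/46) ≈ 0.0858.
C₀ = D/Vd = 1626/92 ≈ 17.674 mcg/mL.
Before the 6th dose, 5 doses have been given. Superposition: Cmin = C₀·(f + f² + … + f^5).
≈ 17.674 × (0.0858 + 0.0074 + 0.0006 + 0.0001 + 0.0000) ≈ 17.674 × 0.0939 ≈ 1.660 mcg/mL.

1.7 mcg/mL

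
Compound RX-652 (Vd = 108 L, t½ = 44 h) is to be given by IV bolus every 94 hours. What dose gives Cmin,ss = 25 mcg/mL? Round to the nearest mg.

τ/t½ = 94/44 ≈ 2.1364, so f = (1/2)^(94/44) ≈ 0.227452.
Cmin,ss = (D/Vd)·f/(1−f), so D = Cmin,ss·Vd·(1−f)/f.
D = 25 × 108 × (1−f)/f ≈ 25 × 108 × 3.39653 ≈ 9170.63 mg.

9171 mg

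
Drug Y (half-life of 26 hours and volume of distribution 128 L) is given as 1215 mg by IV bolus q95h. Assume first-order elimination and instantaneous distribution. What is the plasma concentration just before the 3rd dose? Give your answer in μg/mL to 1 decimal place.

0.8 μg/mL

f = (1/2)^(τ/t½) = (1/2)^(95/26) ≈ 0.0794.
C₀ = D/Vd = 1215/128 ≈ 9.492 μg/mL.
Before the 3rd dose, 2 doses have been given. Superposition: Cmin = C₀·(f + f²).
≈ 9.492 × (0.0794 + 0.0063) ≈ 9.492 × 0.0857 ≈ 0.813 μg/mL.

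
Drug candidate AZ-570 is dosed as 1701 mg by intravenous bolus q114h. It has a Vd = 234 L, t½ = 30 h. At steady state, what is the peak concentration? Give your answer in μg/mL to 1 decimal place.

τ/t½ = 114/30 ≈ 3.8, so fraction remaining f = (1/2)^(114/30) ≈ 0.0718.
Accumulation ratio R = 1/(1 − f) ≈ 1/0.9282 ≈ 1.0774.
Single-dose peak C₀ = D/Vd = 1701/234 ≈ 7.269 μg/mL.
Steady-state peak Cmax,ss = C₀·R ≈ 7.269 × 1.0774 ≈ 7.832 μg/mL.

7.8 μg/mL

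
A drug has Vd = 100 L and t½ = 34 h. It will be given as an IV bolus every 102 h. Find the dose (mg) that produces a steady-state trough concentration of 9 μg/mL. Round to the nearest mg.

6300 mg

τ/t½ = 102/34 ≈ 3, so f = (1/2)^(102/34) ≈ 0.125000.
Cmin,ss = (D/Vd)·f/(1−f), so D = Cmin,ss·Vd·(1−f)/f.
D = 9 × 100 × (1−f)/f ≈ 9 × 100 × 7.00000 ≈ 6300.00 mg.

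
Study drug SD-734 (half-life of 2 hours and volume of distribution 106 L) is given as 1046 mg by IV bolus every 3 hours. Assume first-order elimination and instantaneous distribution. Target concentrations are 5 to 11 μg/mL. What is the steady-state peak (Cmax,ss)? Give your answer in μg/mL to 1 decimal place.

k = ln2/t½ = ln2/2 ≈ 0.346574 h⁻¹; fraction remaining f = e^(−kτ) = e^(−0.346574×3) ≈ 0.3536.
Accumulation ratio R = 1/(1 − f) ≈ 1/0.6464 ≈ 1.5470.
Single-dose peak C₀ = D/Vd = 1046/106 ≈ 9.868 μg/mL.
Steady-state peak Cmax,ss = C₀·R ≈ 9.868 × 1.5470 ≈ 15.266 μg/mL.
Peak 15.3 μg/mL vs MTC 11 μg/mL: exceeds toxic threshold.

15.3 μg/mL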